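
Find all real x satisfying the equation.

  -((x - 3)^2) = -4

Step 1. [-((x - 3)^2) = -4] LHS negated; negate both sides, so neg: (x - 3)^2 = 4.
Step 2. [(x - 3)^2 = 4] LHS squared, RHS 4 ≥ 0: apply √ (±). So sqrt: x - 3 = 2 or -2.
Step 3. [x - 3 = 2 or -2] peel the -3: add 3 from each side, so sub: x = 5 or 1.

Answer: x ∈ {1, 5}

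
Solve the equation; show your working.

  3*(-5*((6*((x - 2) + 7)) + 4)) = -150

Step 1. [3*(-5*((6*((x - 2) + 7)) + 4)) = -150] 3·(inner) — divide through by 3, so div: -5*((6*((x - 2) + 7)) + 4) = -50.
Step 2. [-5*((6*((x - 2) + 7)) + 4) = -50] divide by the outer -5 ⇒ div: (6*((x - 2) + 7)) + 4 = 10.
Step 3. [(6*((x - 2) + 7)) + 4 = 10] peel the +4: subtract 4 from each side. So sub: 6*((x - 2) + 7) = 6.
Step 4. [6*((x - 2) + 7) = 6] LHS = 6·(…); ÷6 both sides, so div: (x - 2) + 7 = 1.
Step 5. [(x - 2) + 7 = 1] the outer +7 inverts by subtracting 7. So sub: x - 2 = -6.
Step 6. [x - 2 = -6] add 2: x sits inside (… - 2). So sub: x = -4.

Answer: x ∈ {-4}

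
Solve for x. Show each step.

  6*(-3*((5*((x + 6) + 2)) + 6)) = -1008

Step 1. [6*(-3*((5*((x + 6) + 2)) + 6)) = -1008] divide by the outer 6 ⇒ div: -3*((5*((x + 6) + 2)) + 6) = -168.
Step 2. [-3*((5*((x + 6) + 2)) + 6) = -168] divide by the outer -3, so div: (5*((x + 6) + 2)) + 6 = 56.
Step 3. [(5*((x + 6) + 2)) + 6 = 56] peel the +6: subtract 6 from each side ⇒ sub: 5*((x + 6) + 2) = 50.
Step 4. [5*((x + 6) + 2) = 50] LHS = 5·(…); ÷5 both sides ⇒ div: (x + 6) + 2 = 10.
Step 5. [(x + 6) + 2 = 10] +2 is outermost — subtract 2 both sides, so sub: x + 6 = 8.
Step 6. [x + 6 = 8] subtract 6: x sits inside (… + 6), so sub: x = 2.

Answer: x ∈ {2}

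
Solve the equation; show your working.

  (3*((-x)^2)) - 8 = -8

Step 1. [(3*((-x)^2)) - 8 = -8] -8 is outermost — add 8 both sides ⇒ sub: 3*((-x)^2) = 0.
Step 2. [3*((-x)^2) = 0] 3 out front; divide by 3 ⇒ div: (-x)^2 = 0.
Step 3. [(-x)^2 = 0] LHS squared, RHS 0 ≥ 0: apply √ (±), so sqrt: -x = 0.
Step 4. [-x = 0] leading − — multiply by −1 ⇒ neg: x = 0.

Answer: x ∈ {0}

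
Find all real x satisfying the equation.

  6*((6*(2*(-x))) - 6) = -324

Step 1. [6*((6*(2*(-x))) - 6) = -324] LHS = 6·(…); ÷6 both sides ⇒ div: (6*(2*(-x))) - 6 = -54.
Step 2. [(6*(2*(-x))) - 6 = -54] -6 is outermost — add 6 both sides. So sub: 6*(2*(-x)) = -48.
Step 3. [6*(2*(-x)) = -48] leading coefficient 6: divide by 6. So div: 2*(-x) = -8.
Step 4. [2*(-x) = -8] leading coefficient 2: divide by 2. So div: -x = -4.
Step 5. [-x = -4] flip signs both sides, so neg: x = 4.

Answer: x ∈ {4}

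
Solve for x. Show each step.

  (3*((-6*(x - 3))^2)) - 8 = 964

Step 1. [(3*((-6*(x - 3))^2)) - 8 = 964] add 8: x sits inside (… - 8). So sub: 3*((-6*(x - 3))^2) = 972.
Step 2. [3*((-6*(x - 3))^2) = 972] leading coefficient 3: divide by 3, so div: (-6*(x - 3))^2 = 324.
Step 3. [(-6*(x - 3))^2 = 324] √ both sides: 324 ≥ 0 gives two branches ⇒ sqrt: -6*(x - 3) = 18 or -18.
Step 4. [-6*(x - 3) = 18 or -18] -6·(inner) — divide through by -6 ⇒ div: x - 3 = -3 or 3.
Step 5. [x - 3 = -3 or 3] -3 is outermost — add 3 both sides ⇒ sub: x = 0 or 6.

Answer: x ∈ {0, 6}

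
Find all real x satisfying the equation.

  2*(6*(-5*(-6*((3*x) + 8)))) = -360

Step 1. [2*(6*(-5*(-6*((3*x) + 8)))) = -360] LHS = 2·(…); ÷2 both sides ⇒ div: 6*(-5*(-6*((3*x) + 8))) = -180.
Step 2. [6*(-5*(-6*((3*x) + 8))) = -180] 6·(inner) — divide through by 6 ⇒ div: -5*(-6*((3*x) + 8)) = -30.
Step 3. [-5*(-6*((3*x) + 8)) = -30] -5 out front; divide by -5, so div: -6*((3*x) + 8) = 6.
Step 4. [-6*((3*x) + 8) = 6] leading coefficient -6: divide by -6 ⇒ div: (3*x) + 8 = -1.
Step 5. [(3*x) + 8 = -1] 8 comes off first (subtract 8), so sub: 3*x = -9.
Step 6. [3*x = -9] divide by the outer 3. So div: x = -3.

Answer: x ∈ {-3}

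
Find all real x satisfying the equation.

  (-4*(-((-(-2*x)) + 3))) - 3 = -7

Step 1. [(-4*(-((-(-2*x)) + 3))) - 3 = -7] the outer -3 inverts by adding 3 ⇒ sub: -4*(-((-(-2*x)) + 3)) = -4.
Step 2. [-4*(-((-(-2*x)) + 3)) = -4] leading coefficient -4: divide by -4 ⇒ div: -((-(-2*x)) + 3) = 1.
Step 3. [-((-(-2*x)) + 3) = 1] LHS negated; negate both sides ⇒ neg: (-(-2*x)) + 3 = -1.
Step 4. [(-(-2*x)) + 3 = -1] 3 comes off first (subtract 3), so sub: -(-2*x) = -4.
Step 5. [-(-2*x) = -4] LHS negated; negate both sides, so neg: -2*x = 4.
Step 6. [-2*x = 4] -2·(inner) — divide through by -2, so div: x = -2.

Answer: x ∈ {-2}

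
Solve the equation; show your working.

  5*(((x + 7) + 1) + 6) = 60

Step 1. [5*(((x + 7) + 1) + 6) = 60] leading coefficient 5: divide by 5. So div: ((x + 7) + 1) + 6 = 12.
Step 2. [((x + 7) + 1) + 6 = 12] subtract 6: x sits inside (… + 6). So sub: (x + 7) + 1 = 6.
Step 3. [(x + 7) + 1 = 6] 1 comes off first (subtract 1), so sub: x + 7 = 5.
Step 4. [x + 7 = 5] peel the +7: subtract 7 from each side, so sub: x = -2.

Answer: x ∈ {-2}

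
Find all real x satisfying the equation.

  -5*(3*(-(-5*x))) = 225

Step 1. [-5*(3*(-(-5*x))) = 225] -5 out front; divide by -5, so div: 3*(-(-5*x)) = -45.
Step 2. [3*(-(-5*x)) = -45] leading coefficient 3: divide by 3 ⇒ div: -(-5*x) = -15.
Step 3. [-(-5*x) = -15] flip signs both sides, so neg: -5*x = 15.
Step 4. [-5*x = 15] leading coefficient -5: divide by -5. So div: x = -3.

Answer: x ∈ {-3}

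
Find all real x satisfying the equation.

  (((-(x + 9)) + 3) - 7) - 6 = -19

Step 1. [(((-(x + 9)) + 3) - 7) - 6 = -19] add 6: x sits inside (… - 6). So sub: ((-(x + 9)) + 3) - 7 = -13.
Step 2. [((-(x + 9)) + 3) - 7 = -13] add 7: x sits inside (… - 7) ⇒ sub: (-(x + 9)) + 3 = -6.
Step 3. [(-(x + 9)) + 3 = -6] +3 is outermost — subtract 3 both sides ⇒ sub: -(x + 9) = -9.
Step 4. [-(x + 9) = -9] flip signs both sides ⇒ neg: x + 9 = 9.
Step 5. [x + 9 = 9] 9 comes off first (subtract 9), so sub: x = 0.

Answer: x ∈ {0}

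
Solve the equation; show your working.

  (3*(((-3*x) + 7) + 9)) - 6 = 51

Step 1. [(3*(((-3*x) + 7) + 9)) - 6 = 51] peel the -6: add 6 from each side ⇒ sub: 3*(((-3*x) + 7) + 9) = 57.
Step 2. [3*(((-3*x) + 7) + 9) = 57] 3 out front; divide by 3. So div: ((-3*x) + 7) + 9 = 19.
Step 3. [((-3*x) + 7) + 9 = 19] +9 is outermost — subtract 9 both sides, so sub: (-3*x) + 7 = 10.
Step 4. [(-3*x) + 7 = 10] 7 comes off first (subtract 7). So sub: -3*x = 3.
Step 5. [-3*x = 3] -3 out front; divide by -3, so div: x = -1.

Answer: x ∈ {-1}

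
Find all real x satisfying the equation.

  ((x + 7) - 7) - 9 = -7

Step 1. [((x + 7) - 7) - 9 = -7] -9 is outermost — add 9 both sides. So sub: (x + 7) - 7 = 2.
Step 2. [(x + 7) - 7 = 2] peel the -7: add 7 from each side ⇒ sub: x + 7 = 9.
Step 3. [x + 7 = 9] +7 is outermost — subtract 7 both sides. So sub: x = 2.

Answer: x ∈ {2}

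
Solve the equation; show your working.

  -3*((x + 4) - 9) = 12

Step 1. [-3*((x + 4) - 9) = 12] divide by the outer -3, so div: (x + 4) - 9 = -4.
Step 2. [(x + 4) - 9 = -4] 9 comes off first (add 9) ⇒ sub: x + 4 = 5.
Step 3. [x + 4 = 5] the outer +4 inverts by subtracting 4 ⇒ sub: x = 1.

Answer: x ∈ {1}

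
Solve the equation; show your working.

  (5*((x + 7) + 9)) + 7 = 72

Step 1. [(5*((x + 7) + 9)) + 7 = 72] +7 is outermost — subtract 7 both sides, so sub: 5*((x + 7) + 9) = 65.
Step 2. [5*((x + 7) + 9) = 65] leading coefficient 5: divide by 5. So div: (x + 7) + 9 = 13.
Step 3. [(x + 7) + 9 = 13] peel the +9: subtract 9 from each side. So sub: x + 7 = 4.
Step 4. [x + 7 = 4] peel the +7: subtract 7 from each side ⇒ sub: x = -3.

Answer: x ∈ {-3}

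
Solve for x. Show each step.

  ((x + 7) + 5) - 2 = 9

Step 1. [((x + 7) + 5) - 2 = 9] peel the -2: add 2 from each side ⇒ sub: (x + 7) + 5 = 11.
Step 2. [(x + 7) + 5 = 11] peel the +5: subtract 5 from each side, so sub: x + 7 = 6.
Step 3. [x + 7 = 6] peel the +7: subtract 7 from each side, so sub: x = -1.

Answer: x ∈ {-1}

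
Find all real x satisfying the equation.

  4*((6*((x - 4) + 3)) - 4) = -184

Step 1. [4*((6*((x - 4) + 3)) - 4) = -184] 4 out front; divide by 4, so div: (6*((x - 4) + 3)) - 4 = -46.
Step 2. [(6*((x - 4) + 3)) - 4 = -46] 4 comes off first (add 4), so sub: 6*((x - 4) + 3) = -42.
Step 3. [6*((x - 4) + 3) = -42] leading coefficient 6: divide by 6 ⇒ div: (x - 4) + 3 = -7.
Step 4. [(x - 4) + 3 = -7] the outer +3 inverts by subtracting 3. So sub: x - 4 = -10.
Step 5. [x - 4 = -10] 4 comes off first (add 4) ⇒ sub: x = -6.

Answer: x ∈ {-6}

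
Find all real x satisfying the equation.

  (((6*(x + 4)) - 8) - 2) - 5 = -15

Step 1. [(((6*(x + 4)) - 8) - 2) - 5 = -15] peel the -5: add 5 from each side ⇒ sub: ((6*(x + 4)) - 8) - 2 = -10.
Step 2. [((6*(x + 4)) - 8) - 2 = -10] 2 comes off first (add 2) ⇒ sub: (6*(x + 4)) - 8 = -8.
Step 3. [(6*(x + 4)) - 8 = -8] add 8: x sits inside (… - 8), so sub: 6*(x + 4) = 0.
Step 4. [6*(x + 4) = 0] LHS = 6·(…); ÷6 both sides ⇒ div: x + 4 = 0.
Step 5. [x + 4 = 0] subtract 4: x sits inside (… + 4). So sub: x = -4.

Answer: x ∈ {-4}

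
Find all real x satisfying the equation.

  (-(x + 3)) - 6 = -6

Step 1. [(-(x + 3)) - 6 = -6] add 6: x sits inside (… - 6), so sub: -(x + 3) = 0.
Step 2. [-(x + 3) = 0] leading − — multiply by −1. So neg: x + 3 = 0.
Step 3. [x + 3 = 0] subtract 3: x sits inside (… + 3), so sub: x = -3.

Answer: x ∈ {-3}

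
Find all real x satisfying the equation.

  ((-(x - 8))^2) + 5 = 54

Step 1. [((-(x - 8))^2) + 5 = 54] 5 comes off first (subtract 5) ⇒ sub: (-(x - 8))^2 = 49.
Step 2. [(-(x - 8))^2 = 49] √ both sides: 49 ≥ 0 gives two branches, so sqrt: -(x - 8) = 7 or -7.
Step 3. [-(x - 8) = 7 or -7] LHS negated; negate both sides, so neg: x - 8 = -7 or 7.
Step 4. [x - 8 = -7 or 7] peel the -8: add 8 from each side ⇒ sub: x = 1 or 15.

Answer: x ∈ {1, 15}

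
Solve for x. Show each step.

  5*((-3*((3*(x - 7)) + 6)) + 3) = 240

Step 1. [5*((-3*((3*(x - 7)) + 6)) + 3) = 240] LHS = 5·(…); ÷5 both sides. So div: (-3*((3*(x - 7)) + 6)) + 3 = 48.
Step 2. [(-3*((3*(x - 7)) + 6)) + 3 = 48] subtract 3: x sits inside (… + 3) ⇒ sub: -3*((3*(x - 7)) + 6) = 45.
Step 3. [-3*((3*(x - 7)) + 6) = 45] leading coefficient -3: divide by -3. So div: (3*(x - 7)) + 6 = -15.
Step 4. [(3*(x - 7)) + 6 = -15] subtract 6: x sits inside (… + 6). So sub: 3*(x - 7) = -21.
Step 5. [3*(x - 7) = -21] 3 out front; divide by 3, so div: x - 7 = -7.
Step 6. [x - 7 = -7] add 7: x sits inside (… - 7). So sub: x = 0.

Answer: x ∈ {0}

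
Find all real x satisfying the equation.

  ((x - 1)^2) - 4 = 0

Step 1. [((x - 1)^2) - 4 = 0] -4 is outermost — add 4 both sides, so sub: (x - 1)^2 = 4.
Step 2. [(x - 1)^2 = 4] 4 ≥ 0, LHS is (·)² — take ±√. So sqrt: x - 1 = 2 or -2.
Step 3. [x - 1 = 2 or -2] -1 is outermost — add 1 both sides ⇒ sub: x = 3 or -1.

Answer: x ∈ {-1, 3}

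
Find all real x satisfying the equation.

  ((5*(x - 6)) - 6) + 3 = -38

Step 1. [((5*(x - 6)) - 6) + 3 = -38] the outer +3 inverts by subtracting 3. So sub: (5*(x - 6)) - 6 = -41.
Step 2. [(5*(x - 6)) - 6 = -41] the outer -6 inverts by adding 6. So sub: 5*(x - 6) = -35.
Step 3. [5*(x - 6) = -35] 5 out front; divide by 5. So div: x - 6 = -7.
Step 4. [x - 6 = -7] peel the -6: add 6 from each side. So sub: x = -1.

Answer: x ∈ {-1}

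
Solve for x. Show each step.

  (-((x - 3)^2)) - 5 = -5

Step 1. [(-((x - 3)^2)) - 5 = -5] peel the -5: add 5 from each side ⇒ sub: -((x - 3)^2) = 0.
Step 2. [-((x - 3)^2) = 0] flip signs both sides, so neg: (x - 3)^2 = 0.
Step 3. [(x - 3)^2 = 0] LHS squared, RHS 0 ≥ 0: apply √ (±) ⇒ sqrt: x - 3 = 0.
Step 4. [x - 3 = 0] -3 is outermost — add 3 both sides ⇒ sub: x = 3.

Answer: x ∈ {3}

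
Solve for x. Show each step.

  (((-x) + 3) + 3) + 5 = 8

Step 1. [(((-x) + 3) + 3) + 5 = 8] +5 is outermost — subtract 5 both sides, so sub: ((-x) + 3) + 3 = 3.
Step 2. [((-x) + 3) + 3 = 3] subtract 3: x sits inside (… + 3) ⇒ sub: (-x) + 3 = 0.
Step 3. [(-x) + 3 = 0] peel the +3: subtract 3 from each side. So sub: -x = -3.
Step 4. [-x = -3] leading − — multiply by −1, so neg: x = 3.

Answer: x ∈ {3}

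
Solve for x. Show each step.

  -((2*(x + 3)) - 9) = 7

Step 1. [-((2*(x + 3)) - 9) = 7] flip signs both sides ⇒ neg: (2*(x + 3)) - 9 = -7.
Step 2. [(2*(x + 3)) - 9 = -7] peel the -9: add 9 from each side, so sub: 2*(x + 3) = 2.
Step 3. [2*(x + 3) = 2] 2 out front; divide by 2. So div: x + 3 = 1.
Step 4. [x + 3 = 1] subtract 3: x sits inside (… + 3), so sub: x = -2.

Answer: x ∈ {-2}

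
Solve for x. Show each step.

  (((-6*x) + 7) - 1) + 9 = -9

Step 1. [(((-6*x) + 7) - 1) + 9 = -9] peel the +9: subtract 9 from each side ⇒ sub: ((-6*x) + 7) - 1 = -18.
Step 2. [((-6*x) + 7) - 1 = -18] the outer -1 inverts by adding 1. So sub: (-6*x) + 7 = -17.
Step 3. [(-6*x) + 7 = -17] the outer +7 inverts by subtracting 7. So sub: -6*x = -24.
Step 4. [-6*x = -24] -6 out front; divide by -6, so div: x = 4.

Answer: x ∈ {4}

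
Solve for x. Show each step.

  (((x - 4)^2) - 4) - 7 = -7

Step 1. [(((x - 4)^2) - 4) - 7 = -7] -7 is outermost — add 7 both sides, so sub: ((x - 4)^2) - 4 = 0.
Step 2. [((x - 4)^2) - 4 = 0] 4 comes off first (add 4) ⇒ sub: (x - 4)^2 = 4.
Step 3. [(x - 4)^2 = 4] 4 ≥ 0, LHS is (·)² — take ±√, so sqrt: x - 4 = 2 or -2.
Step 4. [x - 4 = 2 or -2] 4 comes off first (add 4), so sub: x = 6 or 2.

Answer: x ∈ {2, 6}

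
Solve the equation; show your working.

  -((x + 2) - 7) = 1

Step 1. [-((x + 2) - 7) = 1] flip signs both sides. So neg: (x + 2) - 7 = -1.
Step 2. [(x + 2) - 7 = -1] the outer -7 inverts by adding 7 ⇒ sub: x + 2 = 6.
Step 3. [x + 2 = 6] 2 comes off first (subtract 2). So sub: x = 4.

Answer: x ∈ {4}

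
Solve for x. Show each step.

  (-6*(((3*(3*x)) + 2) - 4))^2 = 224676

Step 1. [(-6*(((3*(3*x)) + 2) - 4))^2 = 224676] √ both sides: 224676 ≥ 0 gives two branches ⇒ sqrt: -6*(((3*(3*x)) + 2) - 4) = 474 or -474.
Step 2. [-6*(((3*(3*x)) + 2) - 4) = 474 or -474] LHS = -6·(…); ÷-6 both sides, so div: ((3*(3*x)) + 2) - 4 = -79 or 79.
Step 3. [((3*(3*x)) + 2) - 4 = -79 or 79] 4 comes off first (add 4) ⇒ sub: (3*(3*x)) + 2 = -75 or 83.
Step 4. [(3*(3*x)) + 2 = -75 or 83] 2 comes off first (subtract 2) ⇒ sub: 3*(3*x) = -77 or 81.
Step 5. [3*(3*x) = -77 or 81] LHS = 3·(…); ÷3 both sides, so div: 3*x = -77/3 or 27.
Step 6. [3*x = -77/3 or 27] 3·(inner) — divide through by 3, so div: x = -77/9 or 9.

Answer: x ∈ {-77/9, 9}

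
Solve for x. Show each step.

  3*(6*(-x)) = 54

Step 1. [3*(6*(-x)) = 54] 3·(inner) — divide through by 3. So div: 6*(-x) = 18.
Step 2. [6*(-x) = 18] LHS = 6·(…); ÷6 both sides. So div: -x = 3.
Step 3. [-x = 3] flip signs both sides ⇒ neg: x = -3.

Answer: x ∈ {-3}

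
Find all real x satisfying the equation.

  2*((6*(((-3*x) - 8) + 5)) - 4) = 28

Step 1. [2*((6*(((-3*x) - 8) + 5)) - 4) = 28] 2·(inner) — divide through by 2 ⇒ div: (6*(((-3*x) - 8) + 5)) - 4 = 14.
Step 2. [(6*(((-3*x) - 8) + 5)) - 4 = 14] -4 is outermost — add 4 both sides. So sub: 6*(((-3*x) - 8) + 5) = 18.
Step 3. [6*(((-3*x) - 8) + 5) = 18] divide by the outer 6 ⇒ div: ((-3*x) - 8) + 5 = 3.
Step 4. [((-3*x) - 8) + 5 = 3] the outer +5 inverts by subtracting 5 ⇒ sub: (-3*x) - 8 = -2.
Step 5. [(-3*x) - 8 = -2] peel the -8: add 8 from each side. So sub: -3*x = 6.
Step 6. [-3*x = 6] divide by the outer -3, so div: x = -2.

Answer: x ∈ {-2}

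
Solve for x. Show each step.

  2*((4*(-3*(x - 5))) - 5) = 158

Step 1. [2*((4*(-3*(x - 5))) - 5) = 158] 2·(inner) — divide through by 2 ⇒ div: (4*(-3*(x - 5))) - 5 = 79.
Step 2. [(4*(-3*(x - 5))) - 5 = 79] the outer -5 inverts by adding 5. So sub: 4*(-3*(x - 5)) = 84.
Step 3. [4*(-3*(x - 5)) = 84] LHS = 4·(…); ÷4 both sides. So div: -3*(x - 5) = 21.
Step 4. [-3*(x - 5) = 21] -3·(inner) — divide through by -3 ⇒ div: x - 5 = -7.
Step 5. [x - 5 = -7] -5 is outermost — add 5 both sides. So sub: x = -2.

Answer: x ∈ {-2}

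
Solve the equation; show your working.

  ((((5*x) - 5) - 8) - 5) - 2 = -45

Step 1. [((((5*x) - 5) - 8) - 5) - 2 = -45] the outer -2 inverts by adding 2 ⇒ sub: (((5*x) - 5) - 8) - 5 = -43.
Step 2. [(((5*x) - 5) - 8) - 5 = -43] add 5: x sits inside (… - 5) ⇒ sub: ((5*x) - 5) - 8 = -38.
Step 3. [((5*x) - 5) - 8 = -38] the outer -8 inverts by adding 8 ⇒ sub: (5*x) - 5 = -30.
Step 4. [(5*x) - 5 = -30] 5 divides every term; factor it out ⇒ factor: x - 1 = -6.
Step 5. [x - 1 = -6] the outer -1 inverts by adding 1, so sub: x = -5.

Answer: x ∈ {-5}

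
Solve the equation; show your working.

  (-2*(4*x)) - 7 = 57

Step 1. [(-2*(4*x)) - 7 = 57] -7 is outermost — add 7 both sides, so sub: -2*(4*x) = 64.
Step 2. [-2*(4*x) = 64] LHS = -2·(…); ÷-2 both sides ⇒ div: 4*x = -32.
Step 3. [4*x = -32] divide by the outer 4, so div: x = -8.

Answer: x ∈ {-8}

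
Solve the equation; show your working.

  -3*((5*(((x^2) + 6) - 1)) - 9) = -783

Step 1. [-3*((5*(((x^2) + 6) - 1)) - 9) = -783] leading coefficient -3: divide by -3. So div: (5*(((x^2) + 6) - 1)) - 9 = 261.
Step 2. [(5*(((x^2) + 6) - 1)) - 9 = 261] 9 comes off first (add 9). So sub: 5*(((x^2) + 6) - 1) = 270.
Step 3. [5*(((x^2) + 6) - 1) = 270] LHS = 5·(…); ÷5 both sides, so div: ((x^2) + 6) - 1 = 54.
Step 4. [((x^2) + 6) - 1 = 54] 1 comes off first (add 1) ⇒ sub: (x^2) + 6 = 55.
Step 5. [(x^2) + 6 = 55] 6 comes off first (subtract 6). So sub: x^2 = 49.
Step 6. [x^2 = 49] LHS squared, RHS 49 ≥ 0: apply √ (±) ⇒ sqrt: x = 7 or -7.

Answer: x ∈ {-7, 7}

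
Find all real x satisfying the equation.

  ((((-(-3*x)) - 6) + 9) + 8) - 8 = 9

Step 1. [((((-(-3*x)) - 6) + 9) + 8) - 8 = 9] 8 comes off first (add 8), so sub: (((-(-3*x)) - 6) + 9) + 8 = 17.
Step 2. [(((-(-3*x)) - 6) + 9) + 8 = 17] +8 is outermost — subtract 8 both sides, so sub: ((-(-3*x)) - 6) + 9 = 9.
Step 3. [((-(-3*x)) - 6) + 9 = 9] peel the +9: subtract 9 from each side ⇒ sub: (-(-3*x)) - 6 = 0.
Step 4. [(-(-3*x)) - 6 = 0] 6 comes off first (add 6). So sub: -(-3*x) = 6.
Step 5. [-(-3*x) = 6] LHS negated; negate both sides. So neg: -3*x = -6.
Step 6. [-3*x = -6] -3·(inner) — divide through by -3. So div: x = 2.

Answer: x ∈ {2}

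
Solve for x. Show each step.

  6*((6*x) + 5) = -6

Step 1. [6*((6*x) + 5) = -6] 6 out front; divide by 6 ⇒ div: (6*x) + 5 = -1.
Step 2. [(6*x) + 5 = -1] the outer +5 inverts by subtracting 5 ⇒ sub: 6*x = -6.
Step 3. [6*x = -6] 6 out front; divide by 6 ⇒ div: x = -1.

Answer: x ∈ {-1}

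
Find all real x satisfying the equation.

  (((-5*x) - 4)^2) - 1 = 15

Step 1. [(((-5*x) - 4)^2) - 1 = 15] the outer -1 inverts by adding 1, so sub: ((-5*x) - 4)^2 = 16.
Step 2. [((-5*x) - 4)^2 = 16] LHS squared, RHS 16 ≥ 0: apply √ (±) ⇒ sqrt: (-5*x) - 4 = 4 or -4.
Step 3. [(-5*x) - 4 = 4 or -4] 4 comes off first (add 4), so sub: -5*x = 8 or 0.
Step 4. [-5*x = 8 or 0] -5 out front; divide by -5, so div: x = -8/5 or 0.

Answer: x ∈ {-8/5, 0}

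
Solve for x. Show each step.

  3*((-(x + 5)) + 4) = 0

Step 1. [3*((-(x + 5)) + 4) = 0] leading coefficient 3: divide by 3, so div: (-(x + 5)) + 4 = 0.
Step 2. [(-(x + 5)) + 4 = 0] +4 is outermost — subtract 4 both sides, so sub: -(x + 5) = -4.
Step 3. [-(x + 5) = -4] leading − — multiply by −1, so neg: x + 5 = 4.
Step 4. [x + 5 = 4] the outer +5 inverts by subtracting 5, so sub: x = -1.

Answer: x ∈ {-1}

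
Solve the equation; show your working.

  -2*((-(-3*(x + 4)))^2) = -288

Step 1. [-2*((-(-3*(x + 4)))^2) = -288] leading coefficient -2: divide by -2. So div: (-(-3*(x + 4)))^2 = 144.
Step 2. [(-(-3*(x + 4)))^2 = 144] √ both sides: 144 ≥ 0 gives two branches ⇒ sqrt: -(-3*(x + 4)) = 12 or -12.
Step 3. [-(-3*(x + 4)) = 12 or -12] flip signs both sides. So neg: -3*(x + 4) = -12 or 12.
Step 4. [-3*(x + 4) = -12 or 12] divide by the outer -3. So div: x + 4 = 4 or -4.
Step 5. [x + 4 = 4 or -4] subtract 4: x sits inside (… + 4) ⇒ sub: x = 0 or -8.

Answer: x ∈ {-8, 0}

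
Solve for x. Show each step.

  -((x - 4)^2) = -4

Step 1. [-((x - 4)^2) = -4] leading − — multiply by −1 ⇒ neg: (x - 4)^2 = 4.
Step 2. [(x - 4)^2 = 4] 4 ≥ 0, LHS is (·)² — take ±√. So sqrt: x - 4 = 2 or -2.
Step 3. [x - 4 = 2 or -2] 4 comes off first (add 4). So sub: x = 6 or 2.

Answer: x ∈ {2, 6}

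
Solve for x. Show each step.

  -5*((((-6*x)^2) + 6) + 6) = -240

Step 1. [-5*((((-6*x)^2) + 6) + 6) = -240] divide by the outer -5. So div: (((-6*x)^2) + 6) + 6 = 48.
Step 2. [(((-6*x)^2) + 6) + 6 = 48] subtract 6: x sits inside (… + 6). So sub: ((-6*x)^2) + 6 = 42.
Step 3. [((-6*x)^2) + 6 = 42] the outer +6 inverts by subtracting 6, so sub: (-6*x)^2 = 36.
Step 4. [(-6*x)^2 = 36] LHS squared, RHS 36 ≥ 0: apply √ (±) ⇒ sqrt: -6*x = 6 or -6.
Step 5. [-6*x = 6 or -6] LHS = -6·(…); ÷-6 both sides ⇒ div: x = -1 or 1.

Answer: x ∈ {-1, 1}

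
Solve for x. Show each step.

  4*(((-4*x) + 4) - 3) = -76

Step 1. [4*(((-4*x) + 4) - 3) = -76] 4·(inner) — divide through by 4. So div: ((-4*x) + 4) - 3 = -19.
Step 2. [((-4*x) + 4) - 3 = -19] the outer -3 inverts by adding 3. So sub: (-4*x) + 4 = -16.
Step 3. [(-4*x) + 4 = -16] common factor -4 (LHS and -16) — divide through, so factor: x - 1 = 4.
Step 4. [x - 1 = 4] add 1: x sits inside (… - 1), so sub: x = 5.

Answer: x ∈ {5}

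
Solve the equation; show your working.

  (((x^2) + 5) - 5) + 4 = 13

Step 1. [(((x^2) + 5) - 5) + 4 = 13] the outer +4 inverts by subtracting 4 ⇒ sub: ((x^2) + 5) - 5 = 9.
Step 2. [((x^2) + 5) - 5 = 9] peel the -5: add 5 from each side. So sub: (x^2) + 5 = 14.
Step 3. [(x^2) + 5 = 14] 5 comes off first (subtract 5) ⇒ sub: x^2 = 9.
Step 4. [x^2 = 9] LHS squared, RHS 9 ≥ 0: apply √ (±). So sqrt: x = 3 or -3.

Answer: x ∈ {-3, 3}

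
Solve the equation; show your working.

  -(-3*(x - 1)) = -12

Step 1. [-(-3*(x - 1)) = -12] flip signs both sides. So neg: -3*(x - 1) = 12.
Step 2. [-3*(x - 1) = 12] divide by the outer -3, so div: x - 1 = -4.
Step 3. [x - 1 = -4] add 1: x sits inside (… - 1), so sub: x = -3.

Answer: x ∈ {-3}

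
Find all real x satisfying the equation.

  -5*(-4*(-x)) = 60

Step 1. [-5*(-4*(-x)) = 60] divide by the outer -5 ⇒ div: -4*(-x) = -12.
Step 2. [-4*(-x) = -12] LHS = -4·(…); ÷-4 both sides, so div: -x = 3.
Step 3. [-x = 3] flip signs both sides. So neg: x = -3.

Answer: x ∈ {-3}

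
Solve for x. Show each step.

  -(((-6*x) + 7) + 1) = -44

Step 1. [-(((-6*x) + 7) + 1) = -44] LHS negated; negate both sides. So neg: ((-6*x) + 7) + 1 = 44.
Step 2. [((-6*x) + 7) + 1 = 44] peel the +1: subtract 1 from each side. So sub: (-6*x) + 7 = 43.
Step 3. [(-6*x) + 7 = 43] the outer +7 inverts by subtracting 7, so sub: -6*x = 36.
Step 4. [-6*x = 36] -6·(inner) — divide through by -6 ⇒ div: x = -6.

Answer: x ∈ {-6}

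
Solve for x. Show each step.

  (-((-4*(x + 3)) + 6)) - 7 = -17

Step 1. [(-((-4*(x + 3)) + 6)) - 7 = -17] peel the -7: add 7 from each side. So sub: -((-4*(x + 3)) + 6) = -10.
Step 2. [-((-4*(x + 3)) + 6) = -10] LHS negated; negate both sides. So neg: (-4*(x + 3)) + 6 = 10.
Step 3. [(-4*(x + 3)) + 6 = 10] +6 is outermost — subtract 6 both sides. So sub: -4*(x + 3) = 4.
Step 4. [-4*(x + 3) = 4] -4·(inner) — divide through by -4, so div: x + 3 = -1.
Step 5. [x + 3 = -1] the outer +3 inverts by subtracting 3 ⇒ sub: x = -4.

Answer: x ∈ {-4}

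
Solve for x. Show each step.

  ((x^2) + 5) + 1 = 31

Step 1. [((x^2) + 5) + 1 = 31] the outer +1 inverts by subtracting 1, so sub: (x^2) + 5 = 30.
Step 2. [(x^2) + 5 = 30] peel the +5: subtract 5 from each side. So sub: x^2 = 25.
Step 3. [x^2 = 25] √ both sides: 25 ≥ 0 gives two branches. So sqrt: x = 5 or -5.

Answer: x ∈ {-5, 5}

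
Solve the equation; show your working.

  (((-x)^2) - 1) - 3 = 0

Step 1. [(((-x)^2) - 1) - 3 = 0] the outer -3 inverts by adding 3 ⇒ sub: ((-x)^2) - 1 = 3.
Step 2. [((-x)^2) - 1 = 3] peel the -1: add 1 from each side. So sub: (-x)^2 = 4.
Step 3. [(-x)^2 = 4] √ both sides: 4 ≥ 0 gives two branches. So sqrt: -x = 2 or -2.
Step 4. [-x = 2 or -2] LHS negated; negate both sides, so neg: x = -2 or 2.

Answer: x ∈ {-2, 2}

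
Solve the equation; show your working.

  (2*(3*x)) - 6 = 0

Step 1. [(2*(3*x)) - 6 = 0] 2 | LHS and 2 | 0: pull 2 out. So factor: (3*x) - 3 = 0.
Step 2. [(3*x) - 3 = 0] the outer -3 inverts by adding 3 ⇒ sub: 3*x = 3.
Step 3. [3*x = 3] leading coefficient 3: divide by 3, so div: x = 1.

Answer: x ∈ {1}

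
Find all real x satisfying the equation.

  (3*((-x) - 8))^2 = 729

Step 1. [(3*((-x) - 8))^2 = 729] √ both sides: 729 ≥ 0 gives two branches, so sqrt: 3*((-x) - 8) = 27 or -27.
Step 2. [3*((-x) - 8) = 27 or -27] divide by the outer 3. So div: (-x) - 8 = 9 or -9.
Step 3. [(-x) - 8 = 9 or -9] add 8: x sits inside (… - 8) ⇒ sub: -x = 17 or -1.
Step 4. [-x = 17 or -1] leading − — multiply by −1, so neg: x = -17 or 1.

Answer: x ∈ {-17, 1}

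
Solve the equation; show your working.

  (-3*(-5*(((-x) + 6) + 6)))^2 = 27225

Step 1. [(-3*(-5*(((-x) + 6) + 6)))^2 = 27225] √ both sides: 27225 ≥ 0 gives two branches, so sqrt: -3*(-5*(((-x) + 6) + 6)) = 165 or -165.
Step 2. [-3*(-5*(((-x) + 6) + 6)) = 165 or -165] LHS = -3·(…); ÷-3 both sides ⇒ div: -5*(((-x) + 6) + 6) = -55 or 55.
Step 3. [-5*(((-x) + 6) + 6) = -55 or 55] LHS = -5·(…); ÷-5 both sides, so div: ((-x) + 6) + 6 = 11 or -11.
Step 4. [((-x) + 6) + 6 = 11 or -11] 6 comes off first (subtract 6), so sub: (-x) + 6 = 5 or -17.
Step 5. [(-x) + 6 = 5 or -17] +6 is outermost — subtract 6 both sides ⇒ sub: -x = -1 or -23.
Step 6. [-x = -1 or -23] leading − — multiply by −1. So neg: x = 1 or 23.

Answer: x ∈ {1, 23}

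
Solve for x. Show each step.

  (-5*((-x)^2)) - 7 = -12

Step 1. [(-5*((-x)^2)) - 7 = -12] peel the -7: add 7 from each side, so sub: -5*((-x)^2) = -5.
Step 2. [-5*((-x)^2) = -5] -5·(inner) — divide through by -5 ⇒ div: (-x)^2 = 1.
Step 3. [(-x)^2 = 1] LHS squared, RHS 1 ≥ 0: apply √ (±), so sqrt: -x = 1 or -1.
Step 4. [-x = 1 or -1] flip signs both sides. So neg: x = -1 or 1.

Answer: x ∈ {-1, 1}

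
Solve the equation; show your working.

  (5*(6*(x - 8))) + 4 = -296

Step 1. [(5*(6*(x - 8))) + 4 = -296] +4 is outermost — subtract 4 both sides. So sub: 5*(6*(x - 8)) = -300.
Step 2. [5*(6*(x - 8)) = -300] divide by the outer 5, so div: 6*(x - 8) = -60.
Step 3. [6*(x - 8) = -60] LHS = 6·(…); ÷6 both sides, so div: x - 8 = -10.
Step 4. [x - 8 = -10] -8 is outermost — add 8 both sides ⇒ sub: x = -2.

Answer: x ∈ {-2}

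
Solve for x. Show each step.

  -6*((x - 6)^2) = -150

Step 1. [-6*((x - 6)^2) = -150] -6·(inner) — divide through by -6. So div: (x - 6)^2 = 25.
Step 2. [(x - 6)^2 = 25] 25 ≥ 0, LHS is (·)² — take ±√, so sqrt: x - 6 = 5 or -5.
Step 3. [x - 6 = 5 or -5] 6 comes off first (add 6). So sub: x = 11 or 1.

Answer: x ∈ {1, 11}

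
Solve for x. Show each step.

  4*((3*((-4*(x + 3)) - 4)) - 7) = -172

Step 1. [4*((3*((-4*(x + 3)) - 4)) - 7) = -172] LHS = 4·(…); ÷4 both sides. So div: (3*((-4*(x + 3)) - 4)) - 7 = -43.
Step 2. [(3*((-4*(x + 3)) - 4)) - 7 = -43] peel the -7: add 7 from each side ⇒ sub: 3*((-4*(x + 3)) - 4) = -36.
Step 3. [3*((-4*(x + 3)) - 4) = -36] LHS = 3·(…); ÷3 both sides ⇒ div: (-4*(x + 3)) - 4 = -12.
Step 4. [(-4*(x + 3)) - 4 = -12] common factor -4 (LHS and -12) — divide through. So factor: (x + 3) + 1 = 3.
Step 5. [(x + 3) + 1 = 3] 1 comes off first (subtract 1). So sub: x + 3 = 2.
Step 6. [x + 3 = 2] 3 comes off first (subtract 3), so sub: x = -1.

Answer: x ∈ {-1}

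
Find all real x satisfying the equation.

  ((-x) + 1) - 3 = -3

Step 1. [((-x) + 1) - 3 = -3] the outer -3 inverts by adding 3. So sub: (-x) + 1 = 0.
Step 2. [(-x) + 1 = 0] subtract 1: x sits inside (… + 1), so sub: -x = -1.
Step 3. [-x = -1] flip signs both sides. So neg: x = 1.

Answer: x ∈ {1}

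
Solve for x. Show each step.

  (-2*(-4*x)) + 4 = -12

Step 1. [(-2*(-4*x)) + 4 = -12] common factor -2 (LHS and -12) — divide through ⇒ factor: (-4*x) - 2 = 6.
Step 2. [(-4*x) - 2 = 6] 2 comes off first (add 2). So sub: -4*x = 8.
Step 3. [-4*x = 8] -4 out front; divide by -4. So div: x = -2.

Answer: x ∈ {-2}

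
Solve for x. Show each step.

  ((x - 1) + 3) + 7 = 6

Step 1. [((x - 1) + 3) + 7 = 6] subtract 7: x sits inside (… + 7), so sub: (x - 1) + 3 = -1.
Step 2. [(x - 1) + 3 = -1] 3 comes off first (subtract 3). So sub: x - 1 = -4.
Step 3. [x - 1 = -4] add 1: x sits inside (… - 1). So sub: x = -3.

Answer: x ∈ {-3}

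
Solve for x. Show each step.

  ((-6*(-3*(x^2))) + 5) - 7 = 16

Step 1. [((-6*(-3*(x^2))) + 5) - 7 = 16] add 7: x sits inside (… - 7) ⇒ sub: (-6*(-3*(x^2))) + 5 = 23.
Step 2. [(-6*(-3*(x^2))) + 5 = 23] 5 comes off first (subtract 5) ⇒ sub: -6*(-3*(x^2)) = 18.
Step 3. [-6*(-3*(x^2)) = 18] divide by the outer -6. So div: -3*(x^2) = -3.
Step 4. [-3*(x^2) = -3] -3 out front; divide by -3. So div: x^2 = 1.
Step 5. [x^2 = 1] √ both sides: 1 ≥ 0 gives two branches, so sqrt: x = 1 or -1.

Answer: x ∈ {-1, 1}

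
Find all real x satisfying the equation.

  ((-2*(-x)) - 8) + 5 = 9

Step 1. [((-2*(-x)) - 8) + 5 = 9] the outer +5 inverts by subtracting 5 ⇒ sub: (-2*(-x)) - 8 = 4.
Step 2. [(-2*(-x)) - 8 = 4] -2 divides every term; factor it out, so factor: (-x) + 4 = -2.
Step 3. [(-x) + 4 = -2] +4 is outermost — subtract 4 both sides ⇒ sub: -x = -6.
Step 4. [-x = -6] LHS negated; negate both sides. So neg: x = 6.

Answer: x ∈ {6}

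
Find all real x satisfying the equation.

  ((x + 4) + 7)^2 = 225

Step 1. [((x + 4) + 7)^2 = 225] √ both sides: 225 ≥ 0 gives two branches. So sqrt: (x + 4) + 7 = 15 or -15.
Step 2. [(x + 4) + 7 = 15 or -15] +7 is outermost — subtract 7 both sides. So sub: x + 4 = 8 or -22.
Step 3. [x + 4 = 8 or -22] the outer +4 inverts by subtracting 4. So sub: x = 4 or -26.

Answer: x ∈ {-26, 4}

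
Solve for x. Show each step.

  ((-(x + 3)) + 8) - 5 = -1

Step 1. [((-(x + 3)) + 8) - 5 = -1] -5 is outermost — add 5 both sides. So sub: (-(x + 3)) + 8 = 4.
Step 2. [(-(x + 3)) + 8 = 4] the outer +8 inverts by subtracting 8, so sub: -(x + 3) = -4.
Step 3. [-(x + 3) = -4] LHS negated; negate both sides. So neg: x + 3 = 4.
Step 4. [x + 3 = 4] 3 comes off first (subtract 3) ⇒ sub: x = 1.

Answer: x ∈ {1}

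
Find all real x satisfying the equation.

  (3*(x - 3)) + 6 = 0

Step 1. [(3*(x - 3)) + 6 = 0] common factor 3 (LHS and 0) — divide through ⇒ factor: (x - 3) + 2 = 0.
Step 2. [(x - 3) + 2 = 0] peel the +2: subtract 2 from each side, so sub: x - 3 = -2.
Step 3. [x - 3 = -2] the outer -3 inverts by adding 3, so sub: x = 1.

Answer: x ∈ {1}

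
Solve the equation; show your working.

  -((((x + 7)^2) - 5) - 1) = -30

Step 1. [-((((x + 7)^2) - 5) - 1) = -30] leading − — multiply by −1, so neg: (((x + 7)^2) - 5) - 1 = 30.
Step 2. [(((x + 7)^2) - 5) - 1 = 30] add 1: x sits inside (… - 1) ⇒ sub: ((x + 7)^2) - 5 = 31.
Step 3. [((x + 7)^2) - 5 = 31] add 5: x sits inside (… - 5). So sub: (x + 7)^2 = 36.
Step 4. [(x + 7)^2 = 36] 36 ≥ 0, LHS is (·)² — take ±√, so sqrt: x + 7 = 6 or -6.
Step 5. [x + 7 = 6 or -6] 7 comes off first (subtract 7) ⇒ sub: x = -1 or -13.

Answer: x ∈ {-13, -1}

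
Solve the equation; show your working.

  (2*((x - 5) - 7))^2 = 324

Step 1. [(2*((x - 5) - 7))^2 = 324] √ both sides: 324 ≥ 0 gives two branches, so sqrt: 2*((x - 5) - 7) = 18 or -18.
Step 2. [2*((x - 5) - 7) = 18 or -18] 2·(inner) — divide through by 2, so div: (x - 5) - 7 = 9 or -9.
Step 3. [(x - 5) - 7 = 9 or -9] add 7: x sits inside (… - 7), so sub: x - 5 = 16 or -2.
Step 4. [x - 5 = 16 or -2] 5 comes off first (add 5) ⇒ sub: x = 21 or 3.

Answer: x ∈ {3, 21}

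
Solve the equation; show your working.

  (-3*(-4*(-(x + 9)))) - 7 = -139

Step 1. [(-3*(-4*(-(x + 9)))) - 7 = -139] the outer -7 inverts by adding 7 ⇒ sub: -3*(-4*(-(x + 9))) = -132.
Step 2. [-3*(-4*(-(x + 9))) = -132] -3 out front; divide by -3 ⇒ div: -4*(-(x + 9)) = 44.
Step 3. [-4*(-(x + 9)) = 44] divide by the outer -4. So div: -(x + 9) = -11.
Step 4. [-(x + 9) = -11] leading − — multiply by −1 ⇒ neg: x + 9 = 11.
Step 5. [x + 9 = 11] peel the +9: subtract 9 from each side. So sub: x = 2.

Answer: x ∈ {2}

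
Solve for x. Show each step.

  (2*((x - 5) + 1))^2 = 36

Step 1. [(2*((x - 5) + 1))^2 = 36] LHS squared, RHS 36 ≥ 0: apply √ (±). So sqrt: 2*((x - 5) + 1) = 6 or -6.
Step 2. [2*((x - 5) + 1) = 6 or -6] 2 out front; divide by 2, so div: (x - 5) + 1 = 3 or -3.
Step 3. [(x - 5) + 1 = 3 or -3] subtract 1: x sits inside (… + 1) ⇒ sub: x - 5 = 2 or -4.
Step 4. [x - 5 = 2 or -4] -5 is outermost — add 5 both sides ⇒ sub: x = 7 or 1.

Answer: x ∈ {1, 7}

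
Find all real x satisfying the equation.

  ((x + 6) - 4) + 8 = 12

Step 1. [((x + 6) - 4) + 8 = 12] subtract 8: x sits inside (… + 8) ⇒ sub: (x + 6) - 4 = 4.
Step 2. [(x + 6) - 4 = 4] the outer -4 inverts by adding 4, so sub: x + 6 = 8.
Step 3. [x + 6 = 8] subtract 6: x sits inside (… + 6). So sub: x = 2.

Answer: x ∈ {2}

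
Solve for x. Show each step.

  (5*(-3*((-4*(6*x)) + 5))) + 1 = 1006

Step 1. [(5*(-3*((-4*(6*x)) + 5))) + 1 = 1006] subtract 1: x sits inside (… + 1) ⇒ sub: 5*(-3*((-4*(6*x)) + 5)) = 1005.
Step 2. [5*(-3*((-4*(6*x)) + 5)) = 1005] divide by the outer 5, so div: -3*((-4*(6*x)) + 5) = 201.
Step 3. [-3*((-4*(6*x)) + 5) = 201] -3 out front; divide by -3. So div: (-4*(6*x)) + 5 = -67.
Step 4. [(-4*(6*x)) + 5 = -67] 5 comes off first (subtract 5), so sub: -4*(6*x) = -72.
Step 5. [-4*(6*x) = -72] -4·(inner) — divide through by -4 ⇒ div: 6*x = 18.
Step 6. [6*x = 18] 6 out front; divide by 6, so div: x = 3.

Answer: x ∈ {3}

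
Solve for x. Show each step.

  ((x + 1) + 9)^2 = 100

Step 1. [((x + 1) + 9)^2 = 100] LHS squared, RHS 100 ≥ 0: apply √ (±). So sqrt: (x + 1) + 9 = 10 or -10.
Step 2. [(x + 1) + 9 = 10 or -10] peel the +9: subtract 9 from each side, so sub: x + 1 = 1 or -19.
Step 3. [x + 1 = 1 or -19] +1 is outermost — subtract 1 both sides. So sub: x = 0 or -20.

Answer: x ∈ {-20, 0}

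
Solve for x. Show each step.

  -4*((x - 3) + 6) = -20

Step 1. [-4*((x - 3) + 6) = -20] leading coefficient -4: divide by -4, so div: (x - 3) + 6 = 5.
Step 2. [(x - 3) + 6 = 5] peel the +6: subtract 6 from each side, so sub: x - 3 = -1.
Step 3. [x - 3 = -1] -3 is outermost — add 3 both sides. So sub: x = 2.

Answer: x ∈ {2}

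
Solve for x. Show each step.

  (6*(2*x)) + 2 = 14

Step 1. [(6*(2*x)) + 2 = 14] subtract 2: x sits inside (… + 2) ⇒ sub: 6*(2*x) = 12.
Step 2. [6*(2*x) = 12] 6·(inner) — divide through by 6, so div: 2*x = 2.
Step 3. [2*x = 2] 2·(inner) — divide through by 2 ⇒ div: x = 1.

Answer: x ∈ {1}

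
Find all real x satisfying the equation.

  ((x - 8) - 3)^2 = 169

Step 1. [((x - 8) - 3)^2 = 169] LHS squared, RHS 169 ≥ 0: apply √ (±) ⇒ sqrt: (x - 8) - 3 = 13 or -13.
Step 2. [(x - 8) - 3 = 13 or -13] the outer -3 inverts by adding 3. So sub: x - 8 = 16 or -10.
Step 3. [x - 8 = 16 or -10] -8 is outermost — add 8 both sides ⇒ sub: x = 24 or -2.

Answer: x ∈ {-2, 24}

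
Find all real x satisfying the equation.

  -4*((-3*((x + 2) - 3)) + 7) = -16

Step 1. [-4*((-3*((x + 2) - 3)) + 7) = -16] -4·(inner) — divide through by -4, so div: (-3*((x + 2) - 3)) + 7 = 4.
Step 2. [(-3*((x + 2) - 3)) + 7 = 4] peel the +7: subtract 7 from each side. So sub: -3*((x + 2) - 3) = -3.
Step 3. [-3*((x + 2) - 3) = -3] LHS = -3·(…); ÷-3 both sides ⇒ div: (x + 2) - 3 = 1.
Step 4. [(x + 2) - 3 = 1] 3 comes off first (add 3) ⇒ sub: x + 2 = 4.
Step 5. [x + 2 = 4] +2 is outermost — subtract 2 both sides ⇒ sub: x = 2.

Answer: x ∈ {2}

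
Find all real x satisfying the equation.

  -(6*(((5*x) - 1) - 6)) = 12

Step 1. [-(6*(((5*x) - 1) - 6)) = 12] flip signs both sides, so neg: 6*(((5*x) - 1) - 6) = -12.
Step 2. [6*(((5*x) - 1) - 6) = -12] leading coefficient 6: divide by 6. So div: ((5*x) - 1) - 6 = -2.
Step 3. [((5*x) - 1) - 6 = -2] 6 comes off first (add 6), so sub: (5*x) - 1 = 4.
Step 4. [(5*x) - 1 = 4] 1 comes off first (add 1). So sub: 5*x = 5.
Step 5. [5*x = 5] divide by the outer 5, so div: x = 1.

Answer: x ∈ {1}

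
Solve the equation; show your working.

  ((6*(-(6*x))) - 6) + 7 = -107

Step 1. [((6*(-(6*x))) - 6) + 7 = -107] +7 is outermost — subtract 7 both sides ⇒ sub: (6*(-(6*x))) - 6 = -114.
Step 2. [(6*(-(6*x))) - 6 = -114] -6 is outermost — add 6 both sides, so sub: 6*(-(6*x)) = -108.
Step 3. [6*(-(6*x)) = -108] LHS = 6·(…); ÷6 both sides. So div: -(6*x) = -18.
Step 4. [-(6*x) = -18] leading − — multiply by −1, so neg: 6*x = 18.
Step 5. [6*x = 18] 6 out front; divide by 6 ⇒ div: x = 3.

Answer: x ∈ {3}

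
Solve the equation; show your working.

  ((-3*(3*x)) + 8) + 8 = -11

Step 1. [((-3*(3*x)) + 8) + 8 = -11] peel the +8: subtract 8 from each side. So sub: (-3*(3*x)) + 8 = -19.
Step 2. [(-3*(3*x)) + 8 = -19] the outer +8 inverts by subtracting 8, so sub: -3*(3*x) = -27.
Step 3. [-3*(3*x) = -27] LHS = -3·(…); ÷-3 both sides, so div: 3*x = 9.
Step 4. [3*x = 9] leading coefficient 3: divide by 3. So div: x = 3.

Answer: x ∈ {3}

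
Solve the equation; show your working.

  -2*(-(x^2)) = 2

Step 1. [-2*(-(x^2)) = 2] -2 out front; divide by -2, so div: -(x^2) = -1.
Step 2. [-(x^2) = -1] leading − — multiply by −1, so neg: x^2 = 1.
Step 3. [x^2 = 1] √ both sides: 1 ≥ 0 gives two branches ⇒ sqrt: x = 1 or -1.

Answer: x ∈ {-1, 1}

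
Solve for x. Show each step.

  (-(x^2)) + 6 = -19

Step 1. [(-(x^2)) + 6 = -19] 6 comes off first (subtract 6) ⇒ sub: -(x^2) = -25.
Step 2. [-(x^2) = -25] flip signs both sides, so neg: x^2 = 25.
Step 3. [x^2 = 25] √ both sides: 25 ≥ 0 gives two branches. So sqrt: x = 5 or -5.

Answer: x ∈ {-5, 5}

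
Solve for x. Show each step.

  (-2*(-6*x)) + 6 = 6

Step 1. [(-2*(-6*x)) + 6 = 6] +6 is outermost — subtract 6 both sides, so sub: -2*(-6*x) = 0.
Step 2. [-2*(-6*x) = 0] -2·(inner) — divide through by -2, so div: -6*x = 0.
Step 3. [-6*x = 0] divide by the outer -6 ⇒ div: x = 0.

Answer: x ∈ {0}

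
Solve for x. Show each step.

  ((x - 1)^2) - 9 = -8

Step 1. [((x - 1)^2) - 9 = -8] 9 comes off first (add 9) ⇒ sub: (x - 1)^2 = 1.
Step 2. [(x - 1)^2 = 1] 1 ≥ 0, LHS is (·)² — take ±√ ⇒ sqrt: x - 1 = 1 or -1.
Step 3. [x - 1 = 1 or -1] 1 comes off first (add 1) ⇒ sub: x = 2 or 0.

Answer: x ∈ {0, 2}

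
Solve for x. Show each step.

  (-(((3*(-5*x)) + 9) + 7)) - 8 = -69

Step 1. [(-(((3*(-5*x)) + 9) + 7)) - 8 = -69] 8 comes off first (add 8). So sub: -(((3*(-5*x)) + 9) + 7) = -61.
Step 2. [-(((3*(-5*x)) + 9) + 7) = -61] leading − — multiply by −1. So neg: ((3*(-5*x)) + 9) + 7 = 61.
Step 3. [((3*(-5*x)) + 9) + 7 = 61] 7 comes off first (subtract 7). So sub: (3*(-5*x)) + 9 = 54.
Step 4. [(3*(-5*x)) + 9 = 54] the outer +9 inverts by subtracting 9, so sub: 3*(-5*x) = 45.
Step 5. [3*(-5*x) = 45] 3·(inner) — divide through by 3. So div: -5*x = 15.
Step 6. [-5*x = 15] leading coefficient -5: divide by -5 ⇒ div: x = -3.

Answer: x ∈ {-3}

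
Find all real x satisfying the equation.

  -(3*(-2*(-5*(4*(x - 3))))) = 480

Step 1. [-(3*(-2*(-5*(4*(x - 3))))) = 480] flip signs both sides. So neg: 3*(-2*(-5*(4*(x - 3)))) = -480.
Step 2. [3*(-2*(-5*(4*(x - 3)))) = -480] leading coefficient 3: divide by 3, so div: -2*(-5*(4*(x - 3))) = -160.
Step 3. [-2*(-5*(4*(x - 3))) = -160] -2 out front; divide by -2 ⇒ div: -5*(4*(x - 3)) = 80.
Step 4. [-5*(4*(x - 3)) = 80] -5 out front; divide by -5 ⇒ div: 4*(x - 3) = -16.
Step 5. [4*(x - 3) = -16] divide by the outer 4 ⇒ div: x - 3 = -4.
Step 6. [x - 3 = -4] peel the -3: add 3 from each side ⇒ sub: x = -1.

Answer: x ∈ {-1}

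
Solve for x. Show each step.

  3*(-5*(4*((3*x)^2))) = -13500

Step 1. [3*(-5*(4*((3*x)^2))) = -13500] LHS = 3·(…); ÷3 both sides ⇒ div: -5*(4*((3*x)^2)) = -4500.
Step 2. [-5*(4*((3*x)^2)) = -4500] leading coefficient -5: divide by -5, so div: 4*((3*x)^2) = 900.
Step 3. [4*((3*x)^2) = 900] 4·(inner) — divide through by 4 ⇒ div: (3*x)^2 = 225.
Step 4. [(3*x)^2 = 225] LHS squared, RHS 225 ≥ 0: apply √ (±) ⇒ sqrt: 3*x = 15 or -15.
Step 5. [3*x = 15 or -15] leading coefficient 3: divide by 3, so div: x = 5 or -5.

Answer: x ∈ {-5, 5}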